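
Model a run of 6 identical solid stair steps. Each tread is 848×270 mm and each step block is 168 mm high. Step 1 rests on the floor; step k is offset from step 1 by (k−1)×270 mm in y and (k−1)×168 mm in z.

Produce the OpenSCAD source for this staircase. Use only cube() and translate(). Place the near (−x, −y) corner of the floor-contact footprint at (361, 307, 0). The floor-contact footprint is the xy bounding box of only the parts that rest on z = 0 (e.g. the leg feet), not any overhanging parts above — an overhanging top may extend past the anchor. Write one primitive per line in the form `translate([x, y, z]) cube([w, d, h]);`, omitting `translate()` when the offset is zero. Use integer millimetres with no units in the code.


translate([361, 307, 0]) cube([848, 270, 168]);
translate([361, 577, 168]) cube([848, 270, 168]);
translate([361, 847, 336]) cube([848, 270, 168]);
translate([361, 1117, 504]) cube([848, 270, 168]);
translate([361, 1387, 672]) cube([848, 270, 168]);
translate([361, 1657, 840]) cube([848, 270, 168]);


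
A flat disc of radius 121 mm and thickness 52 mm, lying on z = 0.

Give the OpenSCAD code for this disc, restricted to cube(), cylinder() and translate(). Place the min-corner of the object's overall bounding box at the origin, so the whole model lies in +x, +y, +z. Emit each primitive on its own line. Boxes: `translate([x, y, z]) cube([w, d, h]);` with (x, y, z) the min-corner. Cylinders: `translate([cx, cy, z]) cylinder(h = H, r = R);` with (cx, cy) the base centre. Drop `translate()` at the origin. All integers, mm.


translate([121, 121, 0]) cylinder(h = 52, r = 121);


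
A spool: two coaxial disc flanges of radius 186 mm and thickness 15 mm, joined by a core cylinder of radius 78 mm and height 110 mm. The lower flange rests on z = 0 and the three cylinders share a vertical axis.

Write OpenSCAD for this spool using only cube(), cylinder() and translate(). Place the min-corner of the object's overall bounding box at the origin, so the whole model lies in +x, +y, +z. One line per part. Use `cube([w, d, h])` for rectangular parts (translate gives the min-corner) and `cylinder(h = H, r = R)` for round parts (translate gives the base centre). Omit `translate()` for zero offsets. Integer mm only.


translate([186, 186, 0]) cylinder(h = 15, r = 186);
translate([186, 186, 15]) cylinder(h = 110, r = 78);
translate([186, 186, 125]) cylinder(h = 15, r = 186);


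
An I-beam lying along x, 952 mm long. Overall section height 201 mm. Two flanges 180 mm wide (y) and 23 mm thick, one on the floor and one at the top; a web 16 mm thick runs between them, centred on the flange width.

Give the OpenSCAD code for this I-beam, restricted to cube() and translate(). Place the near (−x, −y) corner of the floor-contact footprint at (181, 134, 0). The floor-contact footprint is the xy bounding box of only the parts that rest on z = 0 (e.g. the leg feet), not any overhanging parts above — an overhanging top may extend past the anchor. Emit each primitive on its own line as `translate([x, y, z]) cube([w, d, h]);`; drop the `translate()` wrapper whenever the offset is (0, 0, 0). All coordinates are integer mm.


translate([181, 134, 0]) cube([952, 180, 23]);
translate([181, 216, 23]) cube([952, 16, 155]);
translate([181, 134, 178]) cube([952, 180, 23]);


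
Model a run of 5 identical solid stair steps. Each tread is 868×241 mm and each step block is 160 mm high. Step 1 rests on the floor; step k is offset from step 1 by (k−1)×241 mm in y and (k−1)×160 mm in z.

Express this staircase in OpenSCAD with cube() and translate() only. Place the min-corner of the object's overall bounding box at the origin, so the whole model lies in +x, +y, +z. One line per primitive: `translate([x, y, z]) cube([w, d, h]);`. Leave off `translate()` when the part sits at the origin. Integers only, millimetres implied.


cube([868, 241, 160]);
translate([0, 241, 160]) cube([868, 241, 160]);
translate([0, 482, 320]) cube([868, 241, 160]);
translate([0, 723, 480]) cube([868, 241, 160]);
translate([0, 964, 640]) cube([868, 241, 160]);


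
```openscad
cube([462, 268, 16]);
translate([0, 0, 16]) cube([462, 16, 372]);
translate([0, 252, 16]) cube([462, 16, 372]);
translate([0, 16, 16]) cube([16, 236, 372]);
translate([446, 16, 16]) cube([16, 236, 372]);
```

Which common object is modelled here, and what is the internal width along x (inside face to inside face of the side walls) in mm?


An open box. The internal width is 430 mm.

A 462×268 base slab with four walls standing on it — an open box. The base is 462 mm wide and the walls are 16 mm thick, so the internal width is 462 − 2 × 16 = 430 mm.


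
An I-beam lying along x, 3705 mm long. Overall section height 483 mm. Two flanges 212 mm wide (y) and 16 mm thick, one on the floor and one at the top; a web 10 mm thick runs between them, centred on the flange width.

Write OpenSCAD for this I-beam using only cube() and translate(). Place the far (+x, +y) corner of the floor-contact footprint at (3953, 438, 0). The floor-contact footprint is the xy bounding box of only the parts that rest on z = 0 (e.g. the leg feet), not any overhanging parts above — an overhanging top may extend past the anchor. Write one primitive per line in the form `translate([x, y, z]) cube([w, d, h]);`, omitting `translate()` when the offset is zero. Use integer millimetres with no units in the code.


translate([248, 226, 0]) cube([3705, 212, 16]);
translate([248, 327, 16]) cube([3705, 10, 451]);
translate([248, 226, 467]) cube([3705, 212, 16]);


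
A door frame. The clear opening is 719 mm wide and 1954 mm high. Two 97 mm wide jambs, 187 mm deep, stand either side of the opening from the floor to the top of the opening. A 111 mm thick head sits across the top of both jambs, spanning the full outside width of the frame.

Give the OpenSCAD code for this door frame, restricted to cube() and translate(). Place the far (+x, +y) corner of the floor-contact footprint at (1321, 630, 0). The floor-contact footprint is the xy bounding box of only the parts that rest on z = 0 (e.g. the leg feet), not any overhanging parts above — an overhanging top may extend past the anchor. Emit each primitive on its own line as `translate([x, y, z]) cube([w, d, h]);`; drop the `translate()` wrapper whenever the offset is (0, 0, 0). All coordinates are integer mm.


translate([408, 443, 0]) cube([97, 187, 1954]);
translate([1224, 443, 0]) cube([97, 187, 1954]);
translate([408, 443, 1954]) cube([913, 187, 111]);


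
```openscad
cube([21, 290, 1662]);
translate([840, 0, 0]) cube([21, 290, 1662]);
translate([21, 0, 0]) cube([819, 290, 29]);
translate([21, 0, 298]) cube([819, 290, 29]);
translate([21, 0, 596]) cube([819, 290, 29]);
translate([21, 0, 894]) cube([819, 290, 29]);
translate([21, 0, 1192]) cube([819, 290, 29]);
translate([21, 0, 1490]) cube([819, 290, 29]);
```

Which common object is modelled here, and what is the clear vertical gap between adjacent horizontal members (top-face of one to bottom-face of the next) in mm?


A bookshelf. The clear shelf gap is 269 mm.

Two tall side panels with 6 horizontal boards between them — a bookshelf. The first two shelf undersides are at z = 0 and z = 298; with shelf thickness 29, the clear gap is 298 − 0 − 29 = 269 mm.


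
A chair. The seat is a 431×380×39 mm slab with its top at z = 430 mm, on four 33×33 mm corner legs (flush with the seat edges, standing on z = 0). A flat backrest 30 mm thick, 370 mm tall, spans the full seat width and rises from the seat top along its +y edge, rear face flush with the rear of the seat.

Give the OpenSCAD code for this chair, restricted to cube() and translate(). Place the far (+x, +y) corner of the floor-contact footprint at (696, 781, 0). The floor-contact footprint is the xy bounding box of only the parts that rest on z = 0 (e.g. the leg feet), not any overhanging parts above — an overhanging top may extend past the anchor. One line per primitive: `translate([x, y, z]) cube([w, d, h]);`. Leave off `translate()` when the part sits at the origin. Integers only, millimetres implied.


translate([265, 401, 391]) cube([431, 380, 39]);
translate([265, 401, 0]) cube([33, 33, 391]);
translate([663, 401, 0]) cube([33, 33, 391]);
translate([265, 748, 0]) cube([33, 33, 391]);
translate([663, 748, 0]) cube([33, 33, 391]);
translate([265, 751, 430]) cube([431, 30, 370]);


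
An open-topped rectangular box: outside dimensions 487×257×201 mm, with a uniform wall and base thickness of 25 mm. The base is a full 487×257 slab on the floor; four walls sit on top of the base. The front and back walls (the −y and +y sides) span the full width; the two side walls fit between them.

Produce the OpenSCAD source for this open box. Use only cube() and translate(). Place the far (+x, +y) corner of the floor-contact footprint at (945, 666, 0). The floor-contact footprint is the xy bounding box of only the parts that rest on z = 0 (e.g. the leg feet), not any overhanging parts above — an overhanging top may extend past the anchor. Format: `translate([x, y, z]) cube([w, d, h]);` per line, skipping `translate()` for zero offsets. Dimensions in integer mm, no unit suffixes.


translate([458, 409, 0]) cube([487, 257, 25]);
translate([458, 409, 25]) cube([487, 25, 176]);
translate([458, 641, 25]) cube([487, 25, 176]);
translate([458, 434, 25]) cube([25, 207, 176]);
translate([920, 434, 25]) cube([25, 207, 176]);


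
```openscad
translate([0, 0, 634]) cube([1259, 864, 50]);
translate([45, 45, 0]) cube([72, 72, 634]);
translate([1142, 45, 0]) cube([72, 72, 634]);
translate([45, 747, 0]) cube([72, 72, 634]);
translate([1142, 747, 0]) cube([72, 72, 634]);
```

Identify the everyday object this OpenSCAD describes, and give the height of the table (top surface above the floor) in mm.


A table. The table height is 684 mm.

A 1259×864×50 slab sits at z = 634 on four 72 mm square posts — a table. The top surface is at 634 + 50 = 684 mm.


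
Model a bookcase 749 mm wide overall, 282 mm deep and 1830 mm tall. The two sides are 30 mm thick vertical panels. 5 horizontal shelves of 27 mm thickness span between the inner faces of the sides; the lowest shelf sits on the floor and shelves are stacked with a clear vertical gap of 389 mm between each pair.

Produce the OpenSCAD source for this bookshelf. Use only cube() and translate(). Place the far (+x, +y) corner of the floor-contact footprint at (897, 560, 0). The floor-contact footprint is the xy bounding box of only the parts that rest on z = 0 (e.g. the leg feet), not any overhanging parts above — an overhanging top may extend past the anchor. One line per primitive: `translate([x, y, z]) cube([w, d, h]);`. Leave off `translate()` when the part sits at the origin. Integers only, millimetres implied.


translate([148, 278, 0]) cube([30, 282, 1830]);
translate([867, 278, 0]) cube([30, 282, 1830]);
translate([178, 278, 0]) cube([689, 282, 27]);
translate([178, 278, 416]) cube([689, 282, 27]);
translate([178, 278, 832]) cube([689, 282, 27]);
translate([178, 278, 1248]) cube([689, 282, 27]);
translate([178, 278, 1664]) cube([689, 282, 27]);


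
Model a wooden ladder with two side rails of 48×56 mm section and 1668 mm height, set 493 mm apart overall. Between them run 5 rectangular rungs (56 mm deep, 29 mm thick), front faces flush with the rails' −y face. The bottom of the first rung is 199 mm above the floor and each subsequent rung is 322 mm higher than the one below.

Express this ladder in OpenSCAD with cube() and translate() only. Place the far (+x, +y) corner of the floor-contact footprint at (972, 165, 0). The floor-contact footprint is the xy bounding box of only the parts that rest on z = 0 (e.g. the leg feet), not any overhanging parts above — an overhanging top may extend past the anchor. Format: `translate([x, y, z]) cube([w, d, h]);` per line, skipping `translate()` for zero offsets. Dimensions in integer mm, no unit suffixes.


// rung span = 493 - 2*48 = 397
// rung[k] z = 199 + k*322
translate([479, 109, 0]) cube([48, 56, 1668]);
translate([924, 109, 0]) cube([48, 56, 1668]);
translate([527, 109, 199]) cube([397, 56, 29]);
translate([527, 109, 521]) cube([397, 56, 29]);
translate([527, 109, 843]) cube([397, 56, 29]);
translate([527, 109, 1165]) cube([397, 56, 29]);
translate([527, 109, 1487]) cube([397, 56, 29]);


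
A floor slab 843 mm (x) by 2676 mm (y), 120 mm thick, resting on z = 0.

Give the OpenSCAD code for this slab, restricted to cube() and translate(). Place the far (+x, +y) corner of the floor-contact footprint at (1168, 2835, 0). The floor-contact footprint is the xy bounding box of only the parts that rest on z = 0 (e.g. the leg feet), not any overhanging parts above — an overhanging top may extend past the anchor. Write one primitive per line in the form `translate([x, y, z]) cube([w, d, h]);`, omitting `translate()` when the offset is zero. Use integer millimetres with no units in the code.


translate([325, 159, 0]) cube([843, 2676, 120]);


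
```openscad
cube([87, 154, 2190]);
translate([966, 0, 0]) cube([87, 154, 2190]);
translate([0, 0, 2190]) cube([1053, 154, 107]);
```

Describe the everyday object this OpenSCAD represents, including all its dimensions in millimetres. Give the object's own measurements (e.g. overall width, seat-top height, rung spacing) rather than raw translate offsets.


A door frame. The clear opening is 879 mm wide and 2190 mm high. Two 87 mm wide jambs, 154 mm deep, stand either side of the opening from the floor to the top of the opening. A 107 mm thick head sits across the top of both jambs, spanning the full outside width of the frame.


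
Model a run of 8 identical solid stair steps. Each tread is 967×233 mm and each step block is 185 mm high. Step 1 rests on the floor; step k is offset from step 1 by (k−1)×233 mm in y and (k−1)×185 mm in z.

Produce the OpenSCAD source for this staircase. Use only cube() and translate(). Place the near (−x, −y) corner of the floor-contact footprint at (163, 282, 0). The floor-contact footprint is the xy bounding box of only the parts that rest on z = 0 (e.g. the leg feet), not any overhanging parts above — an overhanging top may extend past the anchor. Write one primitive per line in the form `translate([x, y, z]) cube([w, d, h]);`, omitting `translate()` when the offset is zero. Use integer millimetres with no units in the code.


translate([163, 282, 0]) cube([967, 233, 185]);
translate([163, 515, 185]) cube([967, 233, 185]);
translate([163, 748, 370]) cube([967, 233, 185]);
translate([163, 981, 555]) cube([967, 233, 185]);
translate([163, 1214, 740]) cube([967, 233, 185]);
translate([163, 1447, 925]) cube([967, 233, 185]);
translate([163, 1680, 1110]) cube([967, 233, 185]);
translate([163, 1913, 1295]) cube([967, 233, 185]);


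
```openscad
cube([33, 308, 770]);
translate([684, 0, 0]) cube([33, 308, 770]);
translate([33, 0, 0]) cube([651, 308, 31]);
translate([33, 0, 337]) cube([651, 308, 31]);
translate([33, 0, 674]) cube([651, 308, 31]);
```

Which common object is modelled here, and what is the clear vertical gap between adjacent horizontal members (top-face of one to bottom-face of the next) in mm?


A bookshelf. The clear shelf gap is 306 mm.

Two tall side panels with 3 horizontal boards between them — a bookshelf. The first two shelf undersides are at z = 0 and z = 337; with shelf thickness 31, the clear gap is 337 − 0 − 31 = 306 mm.


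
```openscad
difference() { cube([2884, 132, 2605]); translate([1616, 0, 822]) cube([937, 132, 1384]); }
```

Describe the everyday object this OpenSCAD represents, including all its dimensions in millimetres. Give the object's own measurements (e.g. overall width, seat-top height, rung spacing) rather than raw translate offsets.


A wall 2884 mm long (x), 132 mm thick (y), 2605 mm tall, with a rectangular window opening cut through it. The opening is 937 mm wide and 1384 mm tall; its sill is at z = 822 mm and its near (−x) edge is 1616 mm from the wall's −x end. The opening passes through the full wall thickness.


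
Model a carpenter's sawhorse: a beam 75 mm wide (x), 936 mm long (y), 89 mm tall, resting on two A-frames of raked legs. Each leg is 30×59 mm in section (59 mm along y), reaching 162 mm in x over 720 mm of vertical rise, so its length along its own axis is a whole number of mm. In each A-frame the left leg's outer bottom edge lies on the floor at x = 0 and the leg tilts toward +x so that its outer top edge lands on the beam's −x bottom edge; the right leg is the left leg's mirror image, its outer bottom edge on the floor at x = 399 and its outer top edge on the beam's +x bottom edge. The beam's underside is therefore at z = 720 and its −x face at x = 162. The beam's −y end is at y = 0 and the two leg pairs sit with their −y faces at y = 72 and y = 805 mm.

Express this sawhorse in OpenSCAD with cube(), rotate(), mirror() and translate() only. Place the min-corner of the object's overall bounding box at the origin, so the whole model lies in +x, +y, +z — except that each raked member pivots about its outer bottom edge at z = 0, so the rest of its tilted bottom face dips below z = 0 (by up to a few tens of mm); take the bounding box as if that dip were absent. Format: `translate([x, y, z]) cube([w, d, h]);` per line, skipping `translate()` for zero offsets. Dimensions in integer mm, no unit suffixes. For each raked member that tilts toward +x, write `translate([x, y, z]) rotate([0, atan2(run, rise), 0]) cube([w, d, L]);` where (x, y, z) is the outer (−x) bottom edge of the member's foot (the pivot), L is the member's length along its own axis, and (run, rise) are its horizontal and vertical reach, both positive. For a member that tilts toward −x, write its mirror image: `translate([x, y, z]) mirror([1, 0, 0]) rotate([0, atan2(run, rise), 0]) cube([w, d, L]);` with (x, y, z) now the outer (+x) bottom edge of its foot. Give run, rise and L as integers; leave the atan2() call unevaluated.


translate([162, 0, 720]) cube([75, 936, 89]);
translate([0, 72, 0]) rotate([0, atan2(162, 720), 0]) cube([30, 59, 738]);
translate([399, 72, 0]) mirror([1, 0, 0]) rotate([0, atan2(162, 720), 0]) cube([30, 59, 738]);
translate([0, 805, 0]) rotate([0, atan2(162, 720), 0]) cube([30, 59, 738]);
translate([399, 805, 0]) mirror([1, 0, 0]) rotate([0, atan2(162, 720), 0]) cube([30, 59, 738]);


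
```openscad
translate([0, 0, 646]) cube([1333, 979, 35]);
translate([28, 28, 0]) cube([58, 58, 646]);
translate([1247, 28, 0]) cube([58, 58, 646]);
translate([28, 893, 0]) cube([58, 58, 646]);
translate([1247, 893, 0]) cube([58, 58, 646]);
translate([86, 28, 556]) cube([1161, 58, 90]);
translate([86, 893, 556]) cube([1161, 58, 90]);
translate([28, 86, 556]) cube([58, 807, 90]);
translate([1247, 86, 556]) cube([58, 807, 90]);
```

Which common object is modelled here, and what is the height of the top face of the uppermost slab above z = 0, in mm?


A table. The table height is 681 mm.

A 1333×979×35 slab sits at z = 646 on four 58 mm square posts — a table. The top surface is at 646 + 35 = 681 mm.


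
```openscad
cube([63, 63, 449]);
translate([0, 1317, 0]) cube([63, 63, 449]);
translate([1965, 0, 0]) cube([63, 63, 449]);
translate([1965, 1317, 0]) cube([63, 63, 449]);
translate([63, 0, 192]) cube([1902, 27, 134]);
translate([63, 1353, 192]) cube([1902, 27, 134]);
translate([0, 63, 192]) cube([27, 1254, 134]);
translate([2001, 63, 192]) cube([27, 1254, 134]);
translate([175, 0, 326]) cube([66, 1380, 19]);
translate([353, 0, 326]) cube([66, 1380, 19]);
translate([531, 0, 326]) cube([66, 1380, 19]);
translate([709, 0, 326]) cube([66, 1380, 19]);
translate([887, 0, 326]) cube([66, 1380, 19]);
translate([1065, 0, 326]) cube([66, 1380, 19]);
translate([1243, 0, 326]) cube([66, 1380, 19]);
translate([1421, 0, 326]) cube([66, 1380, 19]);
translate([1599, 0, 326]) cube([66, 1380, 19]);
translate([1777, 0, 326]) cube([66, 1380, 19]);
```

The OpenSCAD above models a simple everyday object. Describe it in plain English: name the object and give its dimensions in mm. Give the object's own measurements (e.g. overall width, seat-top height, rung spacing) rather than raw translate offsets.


A bed frame 2028 mm long (x) by 1380 mm wide (y). Four 63×63 mm corner posts, 449 mm tall, at the corners of the footprint. Four rails of 27 mm thickness and 134 mm height run between adjacent posts with their undersides at z = 192 mm, their outer faces flush with the outside of the frame (the two x-running rails run between the posts' inner faces; the two y-running rails run between the posts' inner faces). 10 slats, each 66 mm wide (x) and 19 mm thick, lie across the top of the two x-running rails, running the full 1380 mm width of the frame in y; along x they sit between the end posts with a 112 mm gap after the −x posts and between neighbouring slats, leaving 122 mm before the +x posts.


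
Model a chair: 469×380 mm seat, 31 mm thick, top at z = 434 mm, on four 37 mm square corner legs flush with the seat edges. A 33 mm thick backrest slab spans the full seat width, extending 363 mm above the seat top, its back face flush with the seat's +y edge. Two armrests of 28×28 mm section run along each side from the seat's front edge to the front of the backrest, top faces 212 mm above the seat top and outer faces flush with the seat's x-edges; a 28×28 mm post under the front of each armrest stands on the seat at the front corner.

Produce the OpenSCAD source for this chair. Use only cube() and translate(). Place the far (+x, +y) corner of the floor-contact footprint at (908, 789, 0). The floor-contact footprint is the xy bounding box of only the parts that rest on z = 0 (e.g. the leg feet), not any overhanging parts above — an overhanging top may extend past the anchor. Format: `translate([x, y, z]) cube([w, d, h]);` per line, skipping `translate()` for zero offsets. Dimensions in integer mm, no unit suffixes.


// leg_h = 434 - 31 = 403
// arm post h = 212 - 28 = 184
translate([439, 409, 403]) cube([469, 380, 31]);
translate([439, 409, 0]) cube([37, 37, 403]);
translate([871, 409, 0]) cube([37, 37, 403]);
translate([439, 752, 0]) cube([37, 37, 403]);
translate([871, 752, 0]) cube([37, 37, 403]);
translate([439, 756, 434]) cube([469, 33, 363]);
translate([439, 409, 618]) cube([28, 347, 28]);
translate([880, 409, 618]) cube([28, 347, 28]);
translate([439, 409, 434]) cube([28, 28, 184]);
translate([880, 409, 434]) cube([28, 28, 184]);


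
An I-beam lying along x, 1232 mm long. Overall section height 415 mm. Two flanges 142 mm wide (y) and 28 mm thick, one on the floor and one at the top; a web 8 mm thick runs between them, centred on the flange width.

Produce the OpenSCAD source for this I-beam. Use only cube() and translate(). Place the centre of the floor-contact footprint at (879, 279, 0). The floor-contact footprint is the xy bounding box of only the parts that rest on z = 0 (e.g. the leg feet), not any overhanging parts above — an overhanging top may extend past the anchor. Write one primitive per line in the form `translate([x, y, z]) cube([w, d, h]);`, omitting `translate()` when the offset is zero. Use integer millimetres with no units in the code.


translate([263, 208, 0]) cube([1232, 142, 28]);
translate([263, 275, 28]) cube([1232, 8, 359]);
translate([263, 208, 387]) cube([1232, 142, 28]);


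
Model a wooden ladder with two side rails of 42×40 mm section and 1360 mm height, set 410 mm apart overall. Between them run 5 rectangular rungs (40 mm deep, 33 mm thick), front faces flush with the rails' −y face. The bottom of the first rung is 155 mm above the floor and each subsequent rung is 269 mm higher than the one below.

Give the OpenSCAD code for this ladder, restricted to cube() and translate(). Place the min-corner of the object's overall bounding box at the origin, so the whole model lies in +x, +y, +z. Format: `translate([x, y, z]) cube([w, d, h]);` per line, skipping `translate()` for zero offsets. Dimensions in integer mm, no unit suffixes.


cube([42, 40, 1360]);
translate([368, 0, 0]) cube([42, 40, 1360]);
translate([42, 0, 155]) cube([326, 40, 33]);
translate([42, 0, 424]) cube([326, 40, 33]);
translate([42, 0, 693]) cube([326, 40, 33]);
translate([42, 0, 962]) cube([326, 40, 33]);
translate([42, 0, 1231]) cube([326, 40, 33]);


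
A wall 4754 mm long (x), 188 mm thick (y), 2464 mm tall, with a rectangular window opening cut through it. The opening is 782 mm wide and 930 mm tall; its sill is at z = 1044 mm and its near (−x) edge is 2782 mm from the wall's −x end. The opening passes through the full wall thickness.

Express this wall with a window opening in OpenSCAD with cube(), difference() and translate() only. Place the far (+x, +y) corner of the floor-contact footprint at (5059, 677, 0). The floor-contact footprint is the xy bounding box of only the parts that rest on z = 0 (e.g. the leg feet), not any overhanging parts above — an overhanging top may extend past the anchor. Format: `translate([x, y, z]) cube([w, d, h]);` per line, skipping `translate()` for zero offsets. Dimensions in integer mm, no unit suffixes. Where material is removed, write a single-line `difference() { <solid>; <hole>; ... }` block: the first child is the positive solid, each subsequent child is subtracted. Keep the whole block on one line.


difference() { translate([305, 489, 0]) cube([4754, 188, 2464]); translate([3087, 489, 1044]) cube([782, 188, 930]); }


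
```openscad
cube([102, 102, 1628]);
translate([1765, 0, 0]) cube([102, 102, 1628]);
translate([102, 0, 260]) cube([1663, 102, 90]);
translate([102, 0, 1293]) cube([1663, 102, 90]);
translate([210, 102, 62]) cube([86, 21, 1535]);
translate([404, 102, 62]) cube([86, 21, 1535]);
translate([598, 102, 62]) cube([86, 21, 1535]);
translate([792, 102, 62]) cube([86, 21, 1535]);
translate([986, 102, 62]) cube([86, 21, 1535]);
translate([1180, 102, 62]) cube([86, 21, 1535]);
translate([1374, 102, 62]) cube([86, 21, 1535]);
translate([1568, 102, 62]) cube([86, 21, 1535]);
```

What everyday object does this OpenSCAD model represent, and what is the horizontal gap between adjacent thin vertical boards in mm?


A fence section. The picket gap is 108 mm.

Two posts, two rails, 8 pickets — a fence section. Span 1663 mm holds 8 pickets of 86 mm with 9 equal gaps: ⌊(1663 − 8·86) / 9⌋ = 108 mm.


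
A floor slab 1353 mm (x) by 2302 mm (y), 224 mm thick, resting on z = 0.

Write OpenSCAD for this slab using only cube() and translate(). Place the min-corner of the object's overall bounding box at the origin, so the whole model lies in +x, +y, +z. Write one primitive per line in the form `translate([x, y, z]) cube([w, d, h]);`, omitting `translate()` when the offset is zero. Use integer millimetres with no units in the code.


cube([1353, 2302, 224]);


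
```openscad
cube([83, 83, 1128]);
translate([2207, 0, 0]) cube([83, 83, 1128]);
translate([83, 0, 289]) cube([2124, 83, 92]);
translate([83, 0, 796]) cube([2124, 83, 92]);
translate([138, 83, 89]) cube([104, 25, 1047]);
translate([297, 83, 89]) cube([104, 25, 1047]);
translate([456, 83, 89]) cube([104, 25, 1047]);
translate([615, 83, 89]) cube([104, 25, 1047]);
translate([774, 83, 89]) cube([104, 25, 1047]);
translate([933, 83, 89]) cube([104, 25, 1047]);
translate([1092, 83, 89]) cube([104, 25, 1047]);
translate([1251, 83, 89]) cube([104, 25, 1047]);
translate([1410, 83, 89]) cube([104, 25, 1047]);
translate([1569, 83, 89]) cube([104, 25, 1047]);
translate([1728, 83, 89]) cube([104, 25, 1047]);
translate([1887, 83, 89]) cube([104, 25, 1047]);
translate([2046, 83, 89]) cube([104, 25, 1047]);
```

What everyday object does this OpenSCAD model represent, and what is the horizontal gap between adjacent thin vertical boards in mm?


A fence section. The picket gap is 55 mm.

Two posts, two rails, 13 pickets — a fence section. Span 2124 mm holds 13 pickets of 104 mm with 14 equal gaps: ⌊(2124 − 13·104) / 14⌋ = 55 mm.


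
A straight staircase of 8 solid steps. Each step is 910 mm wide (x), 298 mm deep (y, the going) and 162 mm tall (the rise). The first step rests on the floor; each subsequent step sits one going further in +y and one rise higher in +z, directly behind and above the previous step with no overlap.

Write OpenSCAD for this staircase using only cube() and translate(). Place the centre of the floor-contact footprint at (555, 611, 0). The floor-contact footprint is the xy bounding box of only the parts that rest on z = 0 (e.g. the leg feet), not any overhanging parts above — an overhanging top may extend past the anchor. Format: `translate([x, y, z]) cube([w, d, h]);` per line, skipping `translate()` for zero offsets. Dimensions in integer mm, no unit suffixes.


translate([100, 462, 0]) cube([910, 298, 162]);
translate([100, 760, 162]) cube([910, 298, 162]);
translate([100, 1058, 324]) cube([910, 298, 162]);
translate([100, 1356, 486]) cube([910, 298, 162]);
translate([100, 1654, 648]) cube([910, 298, 162]);
translate([100, 1952, 810]) cube([910, 298, 162]);
translate([100, 2250, 972]) cube([910, 298, 162]);
translate([100, 2548, 1134]) cube([910, 298, 162]);


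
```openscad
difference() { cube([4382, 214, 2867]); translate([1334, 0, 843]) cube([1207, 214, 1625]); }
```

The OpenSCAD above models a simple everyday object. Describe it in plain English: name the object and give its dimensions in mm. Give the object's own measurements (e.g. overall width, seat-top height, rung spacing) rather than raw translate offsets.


A wall 4382 mm long (x), 214 mm thick (y), 2867 mm tall, with a rectangular window opening cut through it. The opening is 1207 mm wide and 1625 mm tall; its sill is at z = 843 mm and its near (−x) edge is 1334 mm from the wall's −x end. The opening passes through the full wall thickness.


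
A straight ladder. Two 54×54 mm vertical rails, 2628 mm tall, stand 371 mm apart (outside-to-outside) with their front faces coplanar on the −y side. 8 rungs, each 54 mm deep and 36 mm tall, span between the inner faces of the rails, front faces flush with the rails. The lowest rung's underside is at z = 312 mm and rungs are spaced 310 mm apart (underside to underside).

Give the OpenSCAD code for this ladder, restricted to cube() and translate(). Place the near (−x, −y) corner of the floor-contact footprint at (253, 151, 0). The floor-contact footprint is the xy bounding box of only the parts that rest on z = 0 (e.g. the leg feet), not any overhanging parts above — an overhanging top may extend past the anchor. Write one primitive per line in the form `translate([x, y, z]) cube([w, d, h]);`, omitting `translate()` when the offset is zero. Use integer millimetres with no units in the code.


translate([253, 151, 0]) cube([54, 54, 2628]);
translate([570, 151, 0]) cube([54, 54, 2628]);
translate([307, 151, 312]) cube([263, 54, 36]);
translate([307, 151, 622]) cube([263, 54, 36]);
translate([307, 151, 932]) cube([263, 54, 36]);
translate([307, 151, 1242]) cube([263, 54, 36]);
translate([307, 151, 1552]) cube([263, 54, 36]);
translate([307, 151, 1862]) cube([263, 54, 36]);
translate([307, 151, 2172]) cube([263, 54, 36]);
translate([307, 151, 2482]) cube([263, 54, 36]);


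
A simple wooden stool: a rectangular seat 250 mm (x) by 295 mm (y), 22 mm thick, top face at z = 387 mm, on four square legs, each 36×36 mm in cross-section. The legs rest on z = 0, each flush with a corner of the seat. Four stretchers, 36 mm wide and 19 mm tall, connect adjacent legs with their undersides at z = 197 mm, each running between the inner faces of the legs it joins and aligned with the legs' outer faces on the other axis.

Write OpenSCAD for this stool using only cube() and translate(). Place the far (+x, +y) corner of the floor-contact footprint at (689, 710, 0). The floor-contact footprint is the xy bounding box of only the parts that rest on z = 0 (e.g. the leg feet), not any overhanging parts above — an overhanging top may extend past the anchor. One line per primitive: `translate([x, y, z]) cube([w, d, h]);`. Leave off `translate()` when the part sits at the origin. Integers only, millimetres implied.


translate([439, 415, 365]) cube([250, 295, 22]);
translate([439, 415, 0]) cube([36, 36, 365]);
translate([653, 415, 0]) cube([36, 36, 365]);
translate([439, 674, 0]) cube([36, 36, 365]);
translate([653, 674, 0]) cube([36, 36, 365]);
translate([475, 415, 197]) cube([178, 36, 19]);
translate([475, 674, 197]) cube([178, 36, 19]);
translate([439, 451, 197]) cube([36, 223, 19]);
translate([653, 451, 197]) cube([36, 223, 19]);


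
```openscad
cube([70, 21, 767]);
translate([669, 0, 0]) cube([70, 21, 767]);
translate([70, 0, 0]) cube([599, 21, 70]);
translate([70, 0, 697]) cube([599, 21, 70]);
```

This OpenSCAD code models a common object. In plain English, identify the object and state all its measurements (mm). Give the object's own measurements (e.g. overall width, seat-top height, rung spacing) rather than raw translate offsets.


A rectangular picture frame lying in the x–z plane (depth along y). The opening is 599 mm wide (x) by 627 mm tall (z), surrounded by a border 70 mm wide on all four sides. The frame is 21 mm deep and is made of two full-height vertical stiles with two horizontal rails fitted between them.


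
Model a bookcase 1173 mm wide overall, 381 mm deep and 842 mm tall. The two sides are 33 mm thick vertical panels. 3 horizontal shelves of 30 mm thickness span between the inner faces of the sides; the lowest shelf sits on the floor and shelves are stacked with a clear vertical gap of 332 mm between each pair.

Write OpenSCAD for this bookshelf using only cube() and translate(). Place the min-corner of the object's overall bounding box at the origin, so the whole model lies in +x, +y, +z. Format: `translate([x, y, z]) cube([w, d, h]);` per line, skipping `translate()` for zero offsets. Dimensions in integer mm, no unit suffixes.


cube([33, 381, 842]);
translate([1140, 0, 0]) cube([33, 381, 842]);
translate([33, 0, 0]) cube([1107, 381, 30]);
translate([33, 0, 362]) cube([1107, 381, 30]);
translate([33, 0, 724]) cube([1107, 381, 30]);


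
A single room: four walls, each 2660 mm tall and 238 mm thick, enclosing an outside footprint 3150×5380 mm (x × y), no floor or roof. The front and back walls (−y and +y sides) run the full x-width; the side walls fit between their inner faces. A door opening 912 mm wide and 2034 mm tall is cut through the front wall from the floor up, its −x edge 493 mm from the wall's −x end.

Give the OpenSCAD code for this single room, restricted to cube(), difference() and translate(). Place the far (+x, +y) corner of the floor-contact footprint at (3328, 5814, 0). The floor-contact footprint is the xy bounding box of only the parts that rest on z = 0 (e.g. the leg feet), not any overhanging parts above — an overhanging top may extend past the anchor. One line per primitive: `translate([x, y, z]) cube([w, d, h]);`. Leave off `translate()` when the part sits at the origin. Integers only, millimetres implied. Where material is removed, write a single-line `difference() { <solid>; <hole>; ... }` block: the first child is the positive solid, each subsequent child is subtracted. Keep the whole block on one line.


difference() { translate([178, 434, 0]) cube([3150, 238, 2660]); translate([671, 434, 0]) cube([912, 238, 2034]); }
translate([178, 5576, 0]) cube([3150, 238, 2660]);
translate([178, 672, 0]) cube([238, 4904, 2660]);
translate([3090, 672, 0]) cube([238, 4904, 2660]);


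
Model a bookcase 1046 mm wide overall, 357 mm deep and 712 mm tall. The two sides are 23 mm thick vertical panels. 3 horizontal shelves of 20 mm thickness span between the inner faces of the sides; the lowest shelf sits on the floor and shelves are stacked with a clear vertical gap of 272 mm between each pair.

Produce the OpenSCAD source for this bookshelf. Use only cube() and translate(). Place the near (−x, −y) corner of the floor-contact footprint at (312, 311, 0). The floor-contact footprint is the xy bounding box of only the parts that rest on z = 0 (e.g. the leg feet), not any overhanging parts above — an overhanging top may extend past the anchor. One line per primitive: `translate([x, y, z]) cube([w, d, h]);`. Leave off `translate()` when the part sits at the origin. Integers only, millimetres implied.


translate([312, 311, 0]) cube([23, 357, 712]);
translate([1335, 311, 0]) cube([23, 357, 712]);
translate([335, 311, 0]) cube([1000, 357, 20]);
translate([335, 311, 292]) cube([1000, 357, 20]);
translate([335, 311, 584]) cube([1000, 357, 20]);


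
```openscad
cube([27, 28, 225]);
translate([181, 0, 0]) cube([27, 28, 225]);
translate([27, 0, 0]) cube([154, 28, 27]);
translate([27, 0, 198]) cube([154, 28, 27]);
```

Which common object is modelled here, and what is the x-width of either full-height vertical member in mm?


A picture frame. The border width is 27 mm.

Four thin pieces enclosing a rectangular opening — a picture frame. The two full-height stiles are 225 mm tall; the top rail sits at z = 198 and is 27 mm tall, so the border above the opening is 225 − 198 = 27 mm, matching the stile x-width.


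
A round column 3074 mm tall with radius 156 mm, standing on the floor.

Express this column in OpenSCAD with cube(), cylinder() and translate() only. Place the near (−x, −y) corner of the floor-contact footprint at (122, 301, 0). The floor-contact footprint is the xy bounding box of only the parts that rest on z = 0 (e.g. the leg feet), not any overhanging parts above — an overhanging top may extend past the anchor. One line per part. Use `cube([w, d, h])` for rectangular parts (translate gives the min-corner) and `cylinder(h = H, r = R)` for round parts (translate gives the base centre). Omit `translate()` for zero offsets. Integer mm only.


translate([278, 457, 0]) cylinder(h = 3074, r = 156);


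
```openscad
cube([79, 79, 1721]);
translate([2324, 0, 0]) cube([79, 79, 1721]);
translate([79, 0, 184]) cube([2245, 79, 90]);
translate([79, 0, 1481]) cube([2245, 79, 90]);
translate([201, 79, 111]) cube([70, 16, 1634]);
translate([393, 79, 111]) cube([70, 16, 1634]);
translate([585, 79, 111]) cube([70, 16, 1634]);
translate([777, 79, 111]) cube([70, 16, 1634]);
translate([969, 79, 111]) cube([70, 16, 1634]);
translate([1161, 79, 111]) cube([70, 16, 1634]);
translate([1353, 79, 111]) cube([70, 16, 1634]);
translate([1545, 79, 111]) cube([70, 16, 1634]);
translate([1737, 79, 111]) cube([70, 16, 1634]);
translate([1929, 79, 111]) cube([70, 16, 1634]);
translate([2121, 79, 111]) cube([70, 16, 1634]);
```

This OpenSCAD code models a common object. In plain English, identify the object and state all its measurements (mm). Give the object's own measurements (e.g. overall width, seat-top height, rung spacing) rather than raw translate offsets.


A fence section. Two 79×79 mm posts, 1721 mm tall, stand on the floor with a clear span of 2245 mm between their inner faces. Two horizontal rails of 79×90 mm section span the gap between the posts with their undersides at z = 184 mm and z = 1481 mm, flush with the posts' −y face. 11 pickets, each 70 mm wide, 16 mm thick and 1634 mm tall, are fixed to the +y face of the rails with their bottoms at z = 111 mm, spaced across the span with a 122 mm gap after the −x post and between neighbouring pickets, with 133 mm left before the +x post.


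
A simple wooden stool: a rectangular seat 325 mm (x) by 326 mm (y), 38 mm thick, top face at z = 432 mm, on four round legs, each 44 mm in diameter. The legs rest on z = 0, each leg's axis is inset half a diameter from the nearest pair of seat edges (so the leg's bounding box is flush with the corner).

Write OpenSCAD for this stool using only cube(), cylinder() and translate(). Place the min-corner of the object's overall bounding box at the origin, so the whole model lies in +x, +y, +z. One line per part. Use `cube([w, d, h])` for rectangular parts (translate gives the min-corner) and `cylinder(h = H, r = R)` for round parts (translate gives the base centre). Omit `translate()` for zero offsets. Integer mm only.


translate([0, 0, 394]) cube([325, 326, 38]);
translate([22, 22, 0]) cylinder(h = 394, r = 22);
translate([303, 22, 0]) cylinder(h = 394, r = 22);
translate([22, 304, 0]) cylinder(h = 394, r = 22);
translate([303, 304, 0]) cylinder(h = 394, r = 22);
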